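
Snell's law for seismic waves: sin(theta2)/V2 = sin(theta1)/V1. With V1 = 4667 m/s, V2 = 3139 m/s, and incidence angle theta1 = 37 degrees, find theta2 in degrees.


sin(theta1) = sin(37 deg) = 0.601815
sin(theta2) = V2/V1 * sin(theta1) = 3139/4667 * 0.601815 = 0.404778
theta2 = arcsin(0.404778) = 23.8772 degrees

23.8772


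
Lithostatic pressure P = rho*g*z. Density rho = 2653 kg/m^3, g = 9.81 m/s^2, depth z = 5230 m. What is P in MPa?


P = rho * g * z / 1e6
= 2653 * 9.81 * 5230 / 1e6
= 136115613.9 / 1e6
= 136.1156 MPa

136.1156


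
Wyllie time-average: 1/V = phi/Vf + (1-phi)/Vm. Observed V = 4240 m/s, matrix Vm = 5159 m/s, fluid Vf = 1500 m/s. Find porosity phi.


1/V - 1/Vm = 1/4240 - 1/5159 = 4.201e-05
1/Vf - 1/Vm = 1/1500 - 1/5159 = 0.00047283
phi = 4.201e-05 / 0.00047283 = 0.0889

0.0889


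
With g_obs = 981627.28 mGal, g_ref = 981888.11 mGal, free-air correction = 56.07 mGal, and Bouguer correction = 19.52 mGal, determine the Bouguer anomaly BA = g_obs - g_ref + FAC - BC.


BA = g_obs - g_ref + FAC - BC
= 981627.28 - 981888.11 + 56.07 - 19.52
= -224.28 mGal

-224.28


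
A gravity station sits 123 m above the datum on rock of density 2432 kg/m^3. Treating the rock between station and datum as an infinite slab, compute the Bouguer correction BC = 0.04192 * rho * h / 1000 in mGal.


BC = 0.04192 * rho * h / 1000
= 0.04192 * 2432 * 123 / 1000
= 12.5398 mGal

12.5398


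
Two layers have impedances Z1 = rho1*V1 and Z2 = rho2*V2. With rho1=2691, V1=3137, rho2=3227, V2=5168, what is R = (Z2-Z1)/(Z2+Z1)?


Z1 = 2691 * 3137 = 8441667
Z2 = 3227 * 5168 = 16677136
R = (16677136 - 8441667) / (16677136 + 8441667) = 8235469 / 25118803 = 0.3279

0.3279


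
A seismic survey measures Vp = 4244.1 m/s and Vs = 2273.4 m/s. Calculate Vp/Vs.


Vp/Vs = 4244.1 / 2273.4
= 1.8669

1.8669


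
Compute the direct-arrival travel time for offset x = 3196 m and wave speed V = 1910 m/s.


t = x / V
= 3196 / 1910
= 1.6733 s

1.6733


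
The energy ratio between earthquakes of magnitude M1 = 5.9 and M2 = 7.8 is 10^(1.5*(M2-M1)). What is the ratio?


M2 - M1 = 7.8 - 5.9 = 1.9
1.5 * 1.9 = 2.85
ratio = 10^2.85 = 707.95

707.95


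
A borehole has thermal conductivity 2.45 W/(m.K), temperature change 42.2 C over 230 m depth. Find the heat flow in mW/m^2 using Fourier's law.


q = k * dT / dz * 1000
= 2.45 * 42.2 / 230 * 1000
= 0.449522 * 1000
= 449.5217 mW/m^2

449.5217


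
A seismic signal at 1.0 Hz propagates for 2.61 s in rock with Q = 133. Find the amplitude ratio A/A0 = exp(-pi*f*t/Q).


pi*f*t/Q = pi*1.0*2.61/133 = 0.061651
A/A0 = exp(-0.061651) = 0.940211

0.940211


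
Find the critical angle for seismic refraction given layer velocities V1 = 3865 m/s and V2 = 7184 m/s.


V1/V2 = 3865/7184 = 0.538001
theta_c = arcsin(0.538001) = 32.5477 degrees

32.5477


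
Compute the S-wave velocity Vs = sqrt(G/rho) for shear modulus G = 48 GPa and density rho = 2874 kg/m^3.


Convert G to Pa: G = 48e9 Pa
Compute G/rho = 48e9 / 2874 = 16701461.3779
Vs = sqrt(16701461.3779) = 4086.74 m/s

4086.74


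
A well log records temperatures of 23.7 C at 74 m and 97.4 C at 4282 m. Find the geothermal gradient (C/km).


dT = 97.4 - 23.7 = 73.7 C
dz = 4282 - 74 = 4208 m
gradient = dT/dz * 1000 = 73.7/4208 * 1000 = 17.5143 C/km

17.5143


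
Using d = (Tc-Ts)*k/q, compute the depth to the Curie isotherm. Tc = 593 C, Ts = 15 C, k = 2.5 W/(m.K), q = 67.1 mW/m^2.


T_Curie - T_surf = 593 - 15 = 578 C
Convert q to W/m^2: 67.1 mW/m^2 = 0.0671 W/m^2
d = 578 * 2.5 / 0.0671 = 21535.02 m

21535.02


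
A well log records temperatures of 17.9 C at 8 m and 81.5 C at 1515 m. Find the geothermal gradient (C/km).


dT = 81.5 - 17.9 = 63.6 C
dz = 1515 - 8 = 1507 m
gradient = dT/dz * 1000 = 63.6/1507 * 1000 = 42.2031 C/km

42.2031


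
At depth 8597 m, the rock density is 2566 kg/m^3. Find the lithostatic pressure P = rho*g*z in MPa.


P = rho * g * z / 1e6
= 2566 * 9.81 * 8597 / 1e6
= 216407638.62 / 1e6
= 216.4076 MPa

216.4076


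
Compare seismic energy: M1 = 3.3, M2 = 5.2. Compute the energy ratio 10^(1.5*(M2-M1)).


M2 - M1 = 5.2 - 3.3 = 1.9
1.5 * 1.9 = 2.85
ratio = 10^2.85 = 707.95

707.95


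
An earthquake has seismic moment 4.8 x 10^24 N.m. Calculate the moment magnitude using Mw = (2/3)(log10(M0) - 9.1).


log10(M0) = log10(4.8 x 10^24) = 24.6812
Mw = 2/3 * (24.6812 - 9.1)
= 2/3 * 15.5812
= 10.39

10.39


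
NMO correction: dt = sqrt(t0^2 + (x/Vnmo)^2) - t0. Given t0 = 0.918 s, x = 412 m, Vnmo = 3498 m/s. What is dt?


x/Vnmo = 412/3498 = 0.117782
(x/Vnmo)^2 = 0.013873
t0^2 = 0.842724
sqrt(0.842724 + 0.013873) = 0.925525
dt = 0.925525 - 0.918 = 0.007525

0.007525


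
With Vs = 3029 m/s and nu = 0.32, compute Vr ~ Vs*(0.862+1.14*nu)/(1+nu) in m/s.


Numerator factor = 0.862 + 1.14*0.32 = 1.2268
Denominator = 1 + 0.32 = 1.32
Vr = 3029 * 1.2268 / 1.32 = 2815.13 m/s

2815.13


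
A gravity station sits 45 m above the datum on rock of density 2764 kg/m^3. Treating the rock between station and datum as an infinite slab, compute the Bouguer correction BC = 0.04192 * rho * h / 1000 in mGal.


BC = 0.04192 * rho * h / 1000
= 0.04192 * 2764 * 45 / 1000
= 5.214 mGal

5.214


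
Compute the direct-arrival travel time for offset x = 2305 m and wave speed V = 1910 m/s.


t = x / V
= 2305 / 1910
= 1.2068 s

1.2068


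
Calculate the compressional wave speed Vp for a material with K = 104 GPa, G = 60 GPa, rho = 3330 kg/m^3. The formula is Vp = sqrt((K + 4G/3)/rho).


First compute the effective modulus:
K + 4G/3 = 104e9 + 4*60e9/3 = 184000000000.0 Pa
Then divide by density:
184000000000.0 / 3330 = 55255255.2553 Pa/(kg/m^3)
Take the square root:
Vp = sqrt(55255255.2553) = 7433.39 m/s

7433.39


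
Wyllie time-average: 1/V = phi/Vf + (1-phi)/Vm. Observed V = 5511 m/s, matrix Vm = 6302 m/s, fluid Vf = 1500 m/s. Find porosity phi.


1/V - 1/Vm = 1/5511 - 1/6302 = 2.278e-05
1/Vf - 1/Vm = 1/1500 - 1/6302 = 0.00050799
phi = 2.278e-05 / 0.00050799 = 0.0448

0.0448


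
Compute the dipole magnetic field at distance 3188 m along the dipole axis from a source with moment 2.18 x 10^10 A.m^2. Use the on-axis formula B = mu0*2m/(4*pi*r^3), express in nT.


m = 2.18 x 10^10 = 21800000000 A.m^2
2m = 43600000000 A.m^2
r^3 = 3188^3 = 32400740672
B = (4pi*10^-7) * 43600000000 / (4*pi * 32400740672) * 1e9
= 54789.375879 / 407159715464.09 * 1e9
= 134.5648 nT

134.5648


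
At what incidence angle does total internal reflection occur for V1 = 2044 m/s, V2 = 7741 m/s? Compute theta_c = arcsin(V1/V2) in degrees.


V1/V2 = 2044/7741 = 0.264049
theta_c = arcsin(0.264049) = 15.3104 degrees

15.3104


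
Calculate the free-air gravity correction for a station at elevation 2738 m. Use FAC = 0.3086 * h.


FAC = 0.3086 * h
= 0.3086 * 2738
= 844.9468 mGal

844.9468


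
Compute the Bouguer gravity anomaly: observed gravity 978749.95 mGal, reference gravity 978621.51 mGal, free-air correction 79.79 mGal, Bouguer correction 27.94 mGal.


BA = g_obs - g_ref + FAC - BC
= 978749.95 - 978621.51 + 79.79 - 27.94
= 180.29 mGal

180.29


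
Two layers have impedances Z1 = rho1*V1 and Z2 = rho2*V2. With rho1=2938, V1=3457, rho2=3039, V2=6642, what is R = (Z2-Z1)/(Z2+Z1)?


Z1 = 2938 * 3457 = 10156666
Z2 = 3039 * 6642 = 20185038
R = (20185038 - 10156666) / (20185038 + 10156666) = 10028372 / 30341704 = 0.3305

0.3305


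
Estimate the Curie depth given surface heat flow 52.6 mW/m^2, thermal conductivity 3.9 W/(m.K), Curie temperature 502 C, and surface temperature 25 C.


T_Curie - T_surf = 502 - 25 = 477 C
Convert q to W/m^2: 52.6 mW/m^2 = 0.0526 W/m^2
d = 477 * 3.9 / 0.0526 = 35366.92 m

35366.92


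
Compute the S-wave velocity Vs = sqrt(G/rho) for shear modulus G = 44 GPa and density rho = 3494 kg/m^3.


Convert G to Pa: G = 44e9 Pa
Compute G/rho = 44e9 / 3494 = 12593016.5999
Vs = sqrt(12593016.5999) = 3548.66 m/s

3548.66


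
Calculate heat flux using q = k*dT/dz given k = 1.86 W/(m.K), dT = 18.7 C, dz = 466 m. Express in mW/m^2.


q = k * dT / dz * 1000
= 1.86 * 18.7 / 466 * 1000
= 0.074639 * 1000
= 74.6395 mW/m^2

74.6395


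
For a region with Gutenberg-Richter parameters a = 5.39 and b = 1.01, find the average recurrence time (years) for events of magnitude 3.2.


log10(N) = 5.39 - 1.01*3.2 = 2.158
N = 10^2.158 = 143.879858
T = 1/N = 1/143.879858 = 0.007 years

0.007


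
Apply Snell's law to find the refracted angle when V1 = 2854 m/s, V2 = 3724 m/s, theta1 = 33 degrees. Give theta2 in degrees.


sin(theta1) = sin(33 deg) = 0.544639
sin(theta2) = V2/V1 * sin(theta1) = 3724/2854 * 0.544639 = 0.710664
theta2 = arcsin(0.710664) = 45.289 degrees

45.289


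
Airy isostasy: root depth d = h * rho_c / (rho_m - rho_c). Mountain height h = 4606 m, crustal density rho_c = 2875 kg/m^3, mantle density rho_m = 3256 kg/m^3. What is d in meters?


rho_m - rho_c = 3256 - 2875 = 381
d = 4606 * 2875 / 381
= 13242250 / 381
= 34756.56 m

34756.56


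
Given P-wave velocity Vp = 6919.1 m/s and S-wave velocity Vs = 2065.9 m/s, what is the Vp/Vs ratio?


Vp/Vs = 6919.1 / 2065.9
= 3.3492

3.3492


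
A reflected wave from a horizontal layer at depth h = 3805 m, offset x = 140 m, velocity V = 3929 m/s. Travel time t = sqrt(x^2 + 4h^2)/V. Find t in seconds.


x^2 + 4h^2 = 140^2 + 4*3805^2 = 19600 + 57912100 = 57931700
sqrt(57931700) = 7611.2877
t = 7611.2877 / 3929 = 1.9372 s

1.9372


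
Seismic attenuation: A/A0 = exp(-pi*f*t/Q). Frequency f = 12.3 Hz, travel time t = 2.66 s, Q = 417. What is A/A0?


pi*f*t/Q = pi*12.3*2.66/417 = 0.246491
A/A0 = exp(-0.246491) = 0.781539

0.781539


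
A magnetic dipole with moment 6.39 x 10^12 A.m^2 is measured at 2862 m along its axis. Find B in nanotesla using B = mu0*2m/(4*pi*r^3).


m = 6.39 x 10^12 = 6390000000000 A.m^2
2m = 12780000000000 A.m^2
r^3 = 2862^3 = 23442767928
B = (4pi*10^-7) * 12780000000000 / (4*pi * 23442767928) * 1e9
= 16059821.645151 / 294590510009.66 * 1e9
= 54515.7468 nT

54515.7468


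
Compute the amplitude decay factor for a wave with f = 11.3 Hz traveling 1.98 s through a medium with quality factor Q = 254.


pi*f*t/Q = pi*11.3*1.98/254 = 0.276732
A/A0 = exp(-0.276732) = 0.758257

0.758257


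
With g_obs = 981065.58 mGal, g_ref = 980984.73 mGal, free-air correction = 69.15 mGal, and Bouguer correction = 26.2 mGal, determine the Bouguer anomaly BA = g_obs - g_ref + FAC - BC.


BA = g_obs - g_ref + FAC - BC
= 981065.58 - 980984.73 + 69.15 - 26.2
= 123.8 mGal

123.8


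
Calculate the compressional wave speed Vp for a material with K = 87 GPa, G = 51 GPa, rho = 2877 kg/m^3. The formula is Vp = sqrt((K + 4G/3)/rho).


First compute the effective modulus:
K + 4G/3 = 87e9 + 4*51e9/3 = 155000000000.0 Pa
Then divide by density:
155000000000.0 / 2877 = 53875564.8245 Pa/(kg/m^3)
Take the square root:
Vp = sqrt(53875564.8245) = 7340.0 m/s

7340.0


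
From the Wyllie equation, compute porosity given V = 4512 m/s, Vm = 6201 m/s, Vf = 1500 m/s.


1/V - 1/Vm = 1/4512 - 1/6201 = 6.037e-05
1/Vf - 1/Vm = 1/1500 - 1/6201 = 0.0005054
phi = 6.037e-05 / 0.0005054 = 0.1194

0.1194


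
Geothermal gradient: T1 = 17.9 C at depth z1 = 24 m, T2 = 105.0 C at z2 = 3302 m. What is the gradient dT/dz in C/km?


dT = 105.0 - 17.9 = 87.1 C
dz = 3302 - 24 = 3278 m
gradient = dT/dz * 1000 = 87.1/3278 * 1000 = 26.5711 C/km

26.5711


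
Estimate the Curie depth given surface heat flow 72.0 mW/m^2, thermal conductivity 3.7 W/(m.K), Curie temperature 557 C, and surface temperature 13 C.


T_Curie - T_surf = 557 - 13 = 544 C
Convert q to W/m^2: 72.0 mW/m^2 = 0.072 W/m^2
d = 544 * 3.7 / 0.072 = 27955.56 m

27955.56


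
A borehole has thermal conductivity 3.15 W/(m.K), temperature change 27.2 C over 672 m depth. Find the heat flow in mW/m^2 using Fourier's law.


q = k * dT / dz * 1000
= 3.15 * 27.2 / 672 * 1000
= 0.1275 * 1000
= 127.5 mW/m^2

127.5


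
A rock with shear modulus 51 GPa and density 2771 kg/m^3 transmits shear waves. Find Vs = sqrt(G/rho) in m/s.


Convert G to Pa: G = 51e9 Pa
Compute G/rho = 51e9 / 2771 = 18404907.9755
Vs = sqrt(18404907.9755) = 4290.09 m/s

4290.09


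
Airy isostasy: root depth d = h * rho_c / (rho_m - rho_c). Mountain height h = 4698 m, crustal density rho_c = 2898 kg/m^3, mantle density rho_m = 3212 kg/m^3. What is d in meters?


rho_m - rho_c = 3212 - 2898 = 314
d = 4698 * 2898 / 314
= 13614804 / 314
= 43359.25 m

43359.25


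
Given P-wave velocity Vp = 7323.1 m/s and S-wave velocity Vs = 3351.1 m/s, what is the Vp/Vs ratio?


Vp/Vs = 7323.1 / 3351.1
= 2.1853

2.1853


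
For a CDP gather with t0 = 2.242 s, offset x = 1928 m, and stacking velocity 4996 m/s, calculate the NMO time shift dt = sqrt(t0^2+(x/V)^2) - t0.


x/Vnmo = 1928/4996 = 0.385909
(x/Vnmo)^2 = 0.148926
t0^2 = 5.026564
sqrt(5.026564 + 0.148926) = 2.27497
dt = 2.27497 - 2.242 = 0.03297

0.03297


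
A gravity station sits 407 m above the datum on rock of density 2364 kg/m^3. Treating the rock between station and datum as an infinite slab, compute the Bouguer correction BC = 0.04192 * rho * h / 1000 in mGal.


BC = 0.04192 * rho * h / 1000
= 0.04192 * 2364 * 407 / 1000
= 40.3332 mGal

40.3332


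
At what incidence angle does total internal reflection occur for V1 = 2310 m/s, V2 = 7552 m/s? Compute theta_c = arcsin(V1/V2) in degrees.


V1/V2 = 2310/7552 = 0.305879
theta_c = arcsin(0.305879) = 17.8111 degrees

17.8111


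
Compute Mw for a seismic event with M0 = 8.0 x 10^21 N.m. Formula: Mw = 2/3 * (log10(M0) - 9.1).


log10(M0) = log10(8.0 x 10^21) = 21.9031
Mw = 2/3 * (21.9031 - 9.1)
= 2/3 * 12.8031
= 8.54

8.54


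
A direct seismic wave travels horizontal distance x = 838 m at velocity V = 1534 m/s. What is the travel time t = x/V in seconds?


t = x / V
= 838 / 1534
= 0.5463 s

0.5463


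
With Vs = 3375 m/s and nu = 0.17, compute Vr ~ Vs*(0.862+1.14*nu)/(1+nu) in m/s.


Numerator factor = 0.862 + 1.14*0.17 = 1.0558
Denominator = 1 + 0.17 = 1.17
Vr = 3375 * 1.0558 / 1.17 = 3045.58 m/s

3045.58


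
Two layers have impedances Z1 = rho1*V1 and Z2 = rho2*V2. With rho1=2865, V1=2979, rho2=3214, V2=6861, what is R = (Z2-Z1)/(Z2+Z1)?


Z1 = 2865 * 2979 = 8534835
Z2 = 3214 * 6861 = 22051254
R = (22051254 - 8534835) / (22051254 + 8534835) = 13516419 / 30586089 = 0.4419

0.4419


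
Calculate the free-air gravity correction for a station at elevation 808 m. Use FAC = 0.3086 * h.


FAC = 0.3086 * h
= 0.3086 * 808
= 249.3488 mGal

249.3488


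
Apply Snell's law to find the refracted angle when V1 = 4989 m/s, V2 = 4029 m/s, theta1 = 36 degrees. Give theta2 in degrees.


sin(theta1) = sin(36 deg) = 0.587785
sin(theta2) = V2/V1 * sin(theta1) = 4029/4989 * 0.587785 = 0.474682
theta2 = arcsin(0.474682) = 28.3386 degrees

28.3386


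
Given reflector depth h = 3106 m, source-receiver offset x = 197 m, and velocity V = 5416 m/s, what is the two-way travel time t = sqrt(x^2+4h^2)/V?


x^2 + 4h^2 = 197^2 + 4*3106^2 = 38809 + 38588944 = 38627753
sqrt(38627753) = 6215.1229
t = 6215.1229 / 5416 = 1.1475 s

1.1475


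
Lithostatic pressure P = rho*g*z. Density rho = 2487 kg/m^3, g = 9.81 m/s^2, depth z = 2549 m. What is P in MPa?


P = rho * g * z / 1e6
= 2487 * 9.81 * 2549 / 1e6
= 62189151.03 / 1e6
= 62.1892 MPa

62.1892


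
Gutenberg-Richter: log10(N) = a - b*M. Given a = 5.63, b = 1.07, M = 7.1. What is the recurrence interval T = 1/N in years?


log10(N) = 5.63 - 1.07*7.1 = -1.967
N = 10^-1.967 = 0.010789
T = 1/N = 1/0.010789 = 92.683 years

92.683


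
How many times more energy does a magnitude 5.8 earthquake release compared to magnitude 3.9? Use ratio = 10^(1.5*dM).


M2 - M1 = 5.8 - 3.9 = 1.9
1.5 * 1.9 = 2.85
ratio = 10^2.85 = 707.95

707.95


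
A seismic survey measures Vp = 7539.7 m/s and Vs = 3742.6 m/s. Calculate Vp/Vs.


Vp/Vs = 7539.7 / 3742.6
= 2.0146

2.0146


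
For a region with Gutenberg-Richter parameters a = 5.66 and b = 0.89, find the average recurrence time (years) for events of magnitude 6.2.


log10(N) = 5.66 - 0.89*6.2 = 0.142
N = 10^0.142 = 1.386756
T = 1/N = 1/1.386756 = 0.7211 years

0.7211


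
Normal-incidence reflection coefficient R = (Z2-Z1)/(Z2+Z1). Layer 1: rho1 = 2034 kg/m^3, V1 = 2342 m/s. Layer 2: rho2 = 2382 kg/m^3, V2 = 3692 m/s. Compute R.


Z1 = 2034 * 2342 = 4763628
Z2 = 2382 * 3692 = 8794344
R = (8794344 - 4763628) / (8794344 + 4763628) = 4030716 / 13557972 = 0.2973

0.2973


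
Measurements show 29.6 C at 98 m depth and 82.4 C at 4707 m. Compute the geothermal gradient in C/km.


dT = 82.4 - 29.6 = 52.8 C
dz = 4707 - 98 = 4609 m
gradient = dT/dz * 1000 = 52.8/4609 * 1000 = 11.4558 C/km

11.4558


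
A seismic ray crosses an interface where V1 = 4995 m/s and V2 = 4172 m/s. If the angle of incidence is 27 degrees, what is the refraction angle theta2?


sin(theta1) = sin(27 deg) = 0.45399
sin(theta2) = V2/V1 * sin(theta1) = 4172/4995 * 0.45399 = 0.379189
theta2 = arcsin(0.379189) = 22.2834 degrees

22.2834


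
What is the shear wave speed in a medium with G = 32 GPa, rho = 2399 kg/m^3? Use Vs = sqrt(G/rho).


Convert G to Pa: G = 32e9 Pa
Compute G/rho = 32e9 / 2399 = 13338891.2047
Vs = sqrt(13338891.2047) = 3652.24 m/s

3652.24


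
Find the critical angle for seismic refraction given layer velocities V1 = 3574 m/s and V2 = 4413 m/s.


V1/V2 = 3574/4413 = 0.80988
theta_c = arcsin(0.80988) = 54.0842 degrees

54.0842


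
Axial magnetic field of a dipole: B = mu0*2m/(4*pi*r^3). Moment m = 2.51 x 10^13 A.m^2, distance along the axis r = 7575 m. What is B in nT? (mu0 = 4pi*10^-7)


m = 2.51 x 10^13 = 25100000000000 A.m^2
2m = 50200000000000 A.m^2
r^3 = 7575^3 = 434658234375
B = (4pi*10^-7) * 50200000000000 / (4*pi * 434658234375) * 1e9
= 63083180.484083 / 5462076463739.24 * 1e9
= 11549.3038 nT

11549.3038


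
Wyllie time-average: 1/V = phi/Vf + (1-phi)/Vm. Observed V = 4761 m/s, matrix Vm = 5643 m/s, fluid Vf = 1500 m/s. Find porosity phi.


1/V - 1/Vm = 1/4761 - 1/5643 = 3.283e-05
1/Vf - 1/Vm = 1/1500 - 1/5643 = 0.00048946
phi = 3.283e-05 / 0.00048946 = 0.0671

0.0671


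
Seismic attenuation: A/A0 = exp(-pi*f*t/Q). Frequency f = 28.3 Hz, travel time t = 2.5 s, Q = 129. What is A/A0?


pi*f*t/Q = pi*28.3*2.5/129 = 1.723005
A/A0 = exp(-1.723005) = 0.178529

0.178529


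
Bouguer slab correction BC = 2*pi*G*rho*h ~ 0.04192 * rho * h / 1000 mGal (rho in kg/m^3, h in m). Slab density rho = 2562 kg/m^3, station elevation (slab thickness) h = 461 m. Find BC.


BC = 0.04192 * rho * h / 1000
= 0.04192 * 2562 * 461 / 1000
= 49.511 mGal

49.511


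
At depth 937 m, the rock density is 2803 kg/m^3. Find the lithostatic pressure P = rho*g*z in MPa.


P = rho * g * z / 1e6
= 2803 * 9.81 * 937 / 1e6
= 25765091.91 / 1e6
= 25.7651 MPa

25.7651


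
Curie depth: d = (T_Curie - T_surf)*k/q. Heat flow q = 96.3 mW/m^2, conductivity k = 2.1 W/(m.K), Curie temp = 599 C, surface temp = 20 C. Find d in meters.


T_Curie - T_surf = 599 - 20 = 579 C
Convert q to W/m^2: 96.3 mW/m^2 = 0.0963 W/m^2
d = 579 * 2.1 / 0.0963 = 12626.17 m

12626.17


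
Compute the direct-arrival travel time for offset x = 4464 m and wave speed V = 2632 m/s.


t = x / V
= 4464 / 2632
= 1.696 s

1.696


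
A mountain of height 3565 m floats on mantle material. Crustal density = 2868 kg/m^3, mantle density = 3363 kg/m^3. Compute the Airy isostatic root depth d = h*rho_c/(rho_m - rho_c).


rho_m - rho_c = 3363 - 2868 = 495
d = 3565 * 2868 / 495
= 10224420 / 495
= 20655.39 m

20655.39


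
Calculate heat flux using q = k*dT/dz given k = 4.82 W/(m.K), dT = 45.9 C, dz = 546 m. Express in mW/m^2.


q = k * dT / dz * 1000
= 4.82 * 45.9 / 546 * 1000
= 0.405198 * 1000
= 405.1978 mW/m^2

405.1978


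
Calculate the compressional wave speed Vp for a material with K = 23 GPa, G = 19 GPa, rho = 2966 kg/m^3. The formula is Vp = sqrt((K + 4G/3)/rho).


First compute the effective modulus:
K + 4G/3 = 23e9 + 4*19e9/3 = 48333333333.33 Pa
Then divide by density:
48333333333.33 / 2966 = 16295796.8083 Pa/(kg/m^3)
Take the square root:
Vp = sqrt(16295796.8083) = 4036.81 m/s

4036.81


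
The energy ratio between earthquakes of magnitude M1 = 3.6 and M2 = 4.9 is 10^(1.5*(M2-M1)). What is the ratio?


M2 - M1 = 4.9 - 3.6 = 1.3
1.5 * 1.3 = 1.95
ratio = 10^1.95 = 89.13

89.13


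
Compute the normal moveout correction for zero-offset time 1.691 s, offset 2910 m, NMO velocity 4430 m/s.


x/Vnmo = 2910/4430 = 0.656885
(x/Vnmo)^2 = 0.431498
t0^2 = 2.859481
sqrt(2.859481 + 0.431498) = 1.814105
dt = 1.814105 - 1.691 = 0.123105

0.123105


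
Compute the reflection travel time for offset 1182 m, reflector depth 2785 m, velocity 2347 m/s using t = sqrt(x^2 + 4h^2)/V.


x^2 + 4h^2 = 1182^2 + 4*2785^2 = 1397124 + 31024900 = 32422024
sqrt(32422024) = 5694.0341
t = 5694.0341 / 2347 = 2.4261 s

2.4261


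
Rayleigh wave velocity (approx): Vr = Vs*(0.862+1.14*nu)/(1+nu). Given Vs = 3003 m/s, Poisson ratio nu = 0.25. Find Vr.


Numerator factor = 0.862 + 1.14*0.25 = 1.147
Denominator = 1 + 0.25 = 1.25
Vr = 3003 * 1.147 / 1.25 = 2755.55 m/s

2755.55


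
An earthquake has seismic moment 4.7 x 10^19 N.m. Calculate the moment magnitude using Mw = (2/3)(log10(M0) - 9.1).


log10(M0) = log10(4.7 x 10^19) = 19.6721
Mw = 2/3 * (19.6721 - 9.1)
= 2/3 * 10.5721
= 7.05

7.05


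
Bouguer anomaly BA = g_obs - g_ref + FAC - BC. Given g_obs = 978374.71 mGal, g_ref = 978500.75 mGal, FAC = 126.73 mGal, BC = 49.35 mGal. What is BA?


BA = g_obs - g_ref + FAC - BC
= 978374.71 - 978500.75 + 126.73 - 49.35
= -48.66 mGal

-48.66


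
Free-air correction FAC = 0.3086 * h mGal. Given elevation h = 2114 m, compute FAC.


FAC = 0.3086 * h
= 0.3086 * 2114
= 652.3804 mGal

652.3804


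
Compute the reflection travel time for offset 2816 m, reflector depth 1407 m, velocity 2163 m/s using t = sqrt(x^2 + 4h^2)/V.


x^2 + 4h^2 = 2816^2 + 4*1407^2 = 7929856 + 7918596 = 15848452
sqrt(15848452) = 3981.0114
t = 3981.0114 / 2163 = 1.8405 s

1.8405


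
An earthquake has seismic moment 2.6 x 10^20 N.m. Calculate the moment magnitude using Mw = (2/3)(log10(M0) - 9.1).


log10(M0) = log10(2.6 x 10^20) = 20.415
Mw = 2/3 * (20.415 - 9.1)
= 2/3 * 11.315
= 7.54

7.54


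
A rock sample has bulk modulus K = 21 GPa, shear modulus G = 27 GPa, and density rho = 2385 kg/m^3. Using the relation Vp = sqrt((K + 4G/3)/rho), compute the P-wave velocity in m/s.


First compute the effective modulus:
K + 4G/3 = 21e9 + 4*27e9/3 = 57000000000.0 Pa
Then divide by density:
57000000000.0 / 2385 = 23899371.0692 Pa/(kg/m^3)
Take the square root:
Vp = sqrt(23899371.0692) = 4888.7 m/s

4888.7


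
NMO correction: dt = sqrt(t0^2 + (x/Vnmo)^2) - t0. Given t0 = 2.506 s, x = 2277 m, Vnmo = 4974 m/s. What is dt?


x/Vnmo = 2277/4974 = 0.45778
(x/Vnmo)^2 = 0.209563
t0^2 = 6.280036
sqrt(6.280036 + 0.209563) = 2.547469
dt = 2.547469 - 2.506 = 0.041469

0.041469


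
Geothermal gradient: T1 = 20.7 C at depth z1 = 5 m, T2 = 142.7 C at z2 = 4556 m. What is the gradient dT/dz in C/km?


dT = 142.7 - 20.7 = 122.0 C
dz = 4556 - 5 = 4551 m
gradient = dT/dz * 1000 = 122.0/4551 * 1000 = 26.8073 C/km

26.8073


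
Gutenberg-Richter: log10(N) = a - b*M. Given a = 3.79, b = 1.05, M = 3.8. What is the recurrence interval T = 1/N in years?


log10(N) = 3.79 - 1.05*3.8 = -0.2
N = 10^-0.2 = 0.630957
T = 1/N = 1/0.630957 = 1.5849 years

1.5849


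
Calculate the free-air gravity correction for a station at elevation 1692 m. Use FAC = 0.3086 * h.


FAC = 0.3086 * h
= 0.3086 * 1692
= 522.1512 mGal

522.1512


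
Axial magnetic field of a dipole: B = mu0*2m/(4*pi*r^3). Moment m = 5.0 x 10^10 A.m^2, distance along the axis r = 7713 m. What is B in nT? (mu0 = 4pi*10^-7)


m = 5.0 x 10^10 = 50000000000 A.m^2
2m = 100000000000 A.m^2
r^3 = 7713^3 = 458849216097
B = (4pi*10^-7) * 100000000000 / (4*pi * 458849216097) * 1e9
= 125663.706144 / 5766069305583.08 * 1e9
= 21.7937 nT

21.7937


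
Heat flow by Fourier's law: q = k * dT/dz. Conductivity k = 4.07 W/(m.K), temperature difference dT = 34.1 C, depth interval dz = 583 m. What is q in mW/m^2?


q = k * dT / dz * 1000
= 4.07 * 34.1 / 583 * 1000
= 0.238057 * 1000
= 238.0566 mW/m^2

238.0566


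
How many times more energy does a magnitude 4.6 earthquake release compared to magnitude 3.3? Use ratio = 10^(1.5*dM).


M2 - M1 = 4.6 - 3.3 = 1.3
1.5 * 1.3 = 1.95
ratio = 10^1.95 = 89.13

89.13


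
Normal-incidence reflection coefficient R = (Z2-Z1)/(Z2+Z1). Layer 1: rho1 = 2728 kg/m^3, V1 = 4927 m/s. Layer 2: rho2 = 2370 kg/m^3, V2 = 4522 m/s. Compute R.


Z1 = 2728 * 4927 = 13440856
Z2 = 2370 * 4522 = 10717140
R = (10717140 - 13440856) / (10717140 + 13440856) = -2723716 / 24157996 = -0.1127

-0.1127


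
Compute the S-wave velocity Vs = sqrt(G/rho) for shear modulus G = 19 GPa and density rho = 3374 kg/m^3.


Convert G to Pa: G = 19e9 Pa
Compute G/rho = 19e9 / 3374 = 5631298.1624
Vs = sqrt(5631298.1624) = 2373.04 m/s

2373.04


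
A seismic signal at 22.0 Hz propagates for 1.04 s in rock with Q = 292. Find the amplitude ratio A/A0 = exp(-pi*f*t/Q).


pi*f*t/Q = pi*22.0*1.04/292 = 0.246163
A/A0 = exp(-0.246163) = 0.781795

0.781795


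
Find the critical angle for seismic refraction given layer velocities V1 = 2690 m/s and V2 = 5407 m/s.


V1/V2 = 2690/5407 = 0.497503
theta_c = arcsin(0.497503) = 29.835 degrees

29.835


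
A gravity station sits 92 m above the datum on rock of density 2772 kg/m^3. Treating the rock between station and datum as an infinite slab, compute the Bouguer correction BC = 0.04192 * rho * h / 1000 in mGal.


BC = 0.04192 * rho * h / 1000
= 0.04192 * 2772 * 92 / 1000
= 10.6906 mGal

10.6906


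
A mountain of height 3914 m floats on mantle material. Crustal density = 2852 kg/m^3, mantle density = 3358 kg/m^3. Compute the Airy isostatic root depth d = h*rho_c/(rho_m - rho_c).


rho_m - rho_c = 3358 - 2852 = 506
d = 3914 * 2852 / 506
= 11162728 / 506
= 22060.73 m

22060.73


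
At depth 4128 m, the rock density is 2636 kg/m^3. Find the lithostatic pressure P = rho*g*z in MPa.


P = rho * g * z / 1e6
= 2636 * 9.81 * 4128 / 1e6
= 106746612.48 / 1e6
= 106.7466 MPa

106.7466


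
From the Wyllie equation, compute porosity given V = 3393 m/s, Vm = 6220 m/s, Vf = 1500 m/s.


1/V - 1/Vm = 1/3393 - 1/6220 = 0.00013395
1/Vf - 1/Vm = 1/1500 - 1/6220 = 0.00050589
phi = 0.00013395 / 0.00050589 = 0.2648

0.2648


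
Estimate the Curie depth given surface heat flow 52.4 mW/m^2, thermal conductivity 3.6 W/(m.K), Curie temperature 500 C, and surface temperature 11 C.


T_Curie - T_surf = 500 - 11 = 489 C
Convert q to W/m^2: 52.4 mW/m^2 = 0.0524 W/m^2
d = 489 * 3.6 / 0.0524 = 33595.42 m

33595.42


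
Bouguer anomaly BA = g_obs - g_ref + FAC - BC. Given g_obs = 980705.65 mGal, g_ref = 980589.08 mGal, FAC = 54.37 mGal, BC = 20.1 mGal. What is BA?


BA = g_obs - g_ref + FAC - BC
= 980705.65 - 980589.08 + 54.37 - 20.1
= 150.84 mGal

150.84


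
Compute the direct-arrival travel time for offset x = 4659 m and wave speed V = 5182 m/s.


t = x / V
= 4659 / 5182
= 0.8991 s

0.8991


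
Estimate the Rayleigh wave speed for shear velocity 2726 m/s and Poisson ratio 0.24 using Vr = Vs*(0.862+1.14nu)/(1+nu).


Numerator factor = 0.862 + 1.14*0.24 = 1.1356
Denominator = 1 + 0.24 = 1.24
Vr = 2726 * 1.1356 / 1.24 = 2496.49 m/s

2496.49


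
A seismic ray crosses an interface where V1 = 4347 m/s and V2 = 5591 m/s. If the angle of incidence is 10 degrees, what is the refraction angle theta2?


sin(theta1) = sin(10 deg) = 0.173648
sin(theta2) = V2/V1 * sin(theta1) = 5591/4347 * 0.173648 = 0.223342
theta2 = arcsin(0.223342) = 12.9054 degrees

12.9054


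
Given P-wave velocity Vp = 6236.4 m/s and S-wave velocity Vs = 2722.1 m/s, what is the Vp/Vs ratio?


Vp/Vs = 6236.4 / 2722.1
= 2.291

2.291


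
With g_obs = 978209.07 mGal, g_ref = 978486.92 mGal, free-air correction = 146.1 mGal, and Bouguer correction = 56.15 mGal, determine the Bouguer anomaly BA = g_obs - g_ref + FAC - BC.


BA = g_obs - g_ref + FAC - BC
= 978209.07 - 978486.92 + 146.1 - 56.15
= -187.9 mGal

-187.9


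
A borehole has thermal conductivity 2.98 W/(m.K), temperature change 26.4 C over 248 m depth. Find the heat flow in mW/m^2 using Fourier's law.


q = k * dT / dz * 1000
= 2.98 * 26.4 / 248 * 1000
= 0.317226 * 1000
= 317.2258 mW/m^2

317.2258


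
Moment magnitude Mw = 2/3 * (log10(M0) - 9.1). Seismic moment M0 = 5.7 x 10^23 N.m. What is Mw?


log10(M0) = log10(5.7 x 10^23) = 23.7559
Mw = 2/3 * (23.7559 - 9.1)
= 2/3 * 14.6559
= 9.77

9.77


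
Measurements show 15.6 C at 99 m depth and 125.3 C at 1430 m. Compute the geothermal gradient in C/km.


dT = 125.3 - 15.6 = 109.7 C
dz = 1430 - 99 = 1331 m
gradient = dT/dz * 1000 = 109.7/1331 * 1000 = 82.4192 C/km

82.4192


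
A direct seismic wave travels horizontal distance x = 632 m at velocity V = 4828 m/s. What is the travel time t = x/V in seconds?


t = x / V
= 632 / 4828
= 0.1309 s

0.1309


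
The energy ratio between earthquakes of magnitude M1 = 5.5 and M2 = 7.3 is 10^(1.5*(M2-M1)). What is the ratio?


M2 - M1 = 7.3 - 5.5 = 1.8
1.5 * 1.8 = 2.7
ratio = 10^2.7 = 501.19

501.19


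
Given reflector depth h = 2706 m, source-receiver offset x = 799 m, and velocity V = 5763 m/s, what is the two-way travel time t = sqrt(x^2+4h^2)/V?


x^2 + 4h^2 = 799^2 + 4*2706^2 = 638401 + 29289744 = 29928145
sqrt(29928145) = 5470.6622
t = 5470.6622 / 5763 = 0.9493 s

0.9493


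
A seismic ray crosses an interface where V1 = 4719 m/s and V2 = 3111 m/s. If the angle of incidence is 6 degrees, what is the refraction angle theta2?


sin(theta1) = sin(6 deg) = 0.104528
sin(theta2) = V2/V1 * sin(theta1) = 3111/4719 * 0.104528 = 0.06891
theta2 = arcsin(0.06891) = 3.9514 degrees

3.9514


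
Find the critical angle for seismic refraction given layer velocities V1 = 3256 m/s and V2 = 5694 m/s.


V1/V2 = 3256/5694 = 0.57183
theta_c = arcsin(0.57183) = 34.8779 degrees

34.8779


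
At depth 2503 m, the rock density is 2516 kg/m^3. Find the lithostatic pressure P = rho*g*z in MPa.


P = rho * g * z / 1e6
= 2516 * 9.81 * 2503 / 1e6
= 61778945.88 / 1e6
= 61.7789 MPa

61.7789


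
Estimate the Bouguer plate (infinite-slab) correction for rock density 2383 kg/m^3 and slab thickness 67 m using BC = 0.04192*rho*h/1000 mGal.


BC = 0.04192 * rho * h / 1000
= 0.04192 * 2383 * 67 / 1000
= 6.693 mGal

6.693


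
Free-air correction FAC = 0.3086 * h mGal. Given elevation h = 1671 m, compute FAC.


FAC = 0.3086 * h
= 0.3086 * 1671
= 515.6706 mGal

515.6706


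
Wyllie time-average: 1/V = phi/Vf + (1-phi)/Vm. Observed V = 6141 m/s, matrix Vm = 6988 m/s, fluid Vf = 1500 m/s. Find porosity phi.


1/V - 1/Vm = 1/6141 - 1/6988 = 1.974e-05
1/Vf - 1/Vm = 1/1500 - 1/6988 = 0.00052356
phi = 1.974e-05 / 0.00052356 = 0.0377

0.0377


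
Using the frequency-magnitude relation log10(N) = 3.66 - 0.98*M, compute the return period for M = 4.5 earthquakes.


log10(N) = 3.66 - 0.98*4.5 = -0.75
N = 10^-0.75 = 0.177828
T = 1/N = 1/0.177828 = 5.6234 years

5.6234


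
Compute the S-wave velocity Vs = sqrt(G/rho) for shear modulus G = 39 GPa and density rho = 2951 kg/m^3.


Convert G to Pa: G = 39e9 Pa
Compute G/rho = 39e9 / 2951 = 13215859.0308
Vs = sqrt(13215859.0308) = 3635.36 m/s

3635.36


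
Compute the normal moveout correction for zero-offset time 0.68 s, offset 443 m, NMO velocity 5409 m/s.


x/Vnmo = 443/5409 = 0.081901
(x/Vnmo)^2 = 0.006708
t0^2 = 0.4624
sqrt(0.4624 + 0.006708) = 0.684914
dt = 0.684914 - 0.68 = 0.004914

0.004914


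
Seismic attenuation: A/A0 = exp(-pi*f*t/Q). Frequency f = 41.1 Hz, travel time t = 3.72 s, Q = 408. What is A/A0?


pi*f*t/Q = pi*41.1*3.72/408 = 1.177266
A/A0 = exp(-1.177266) = 0.30812

0.30812


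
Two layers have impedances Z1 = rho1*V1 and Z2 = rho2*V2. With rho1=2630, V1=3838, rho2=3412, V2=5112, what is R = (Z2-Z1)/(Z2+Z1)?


Z1 = 2630 * 3838 = 10093940
Z2 = 3412 * 5112 = 17442144
R = (17442144 - 10093940) / (17442144 + 10093940) = 7348204 / 27536084 = 0.2669

0.2669


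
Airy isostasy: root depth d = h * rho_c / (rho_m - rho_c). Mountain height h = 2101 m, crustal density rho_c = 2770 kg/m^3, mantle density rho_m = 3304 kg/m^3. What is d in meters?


rho_m - rho_c = 3304 - 2770 = 534
d = 2101 * 2770 / 534
= 5819770 / 534
= 10898.45 m

10898.45


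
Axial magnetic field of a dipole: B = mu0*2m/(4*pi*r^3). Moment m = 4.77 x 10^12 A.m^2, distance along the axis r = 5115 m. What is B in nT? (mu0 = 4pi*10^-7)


m = 4.77 x 10^12 = 4770000000000 A.m^2
2m = 9540000000000 A.m^2
r^3 = 5115^3 = 133824895875
B = (4pi*10^-7) * 9540000000000 / (4*pi * 133824895875) * 1e9
= 11988317.566099 / 1681693238993.28 * 1e9
= 7128.7184 nT

7128.7184


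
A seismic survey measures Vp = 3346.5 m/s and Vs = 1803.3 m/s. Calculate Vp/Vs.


Vp/Vs = 3346.5 / 1803.3
= 1.8558

1.8558


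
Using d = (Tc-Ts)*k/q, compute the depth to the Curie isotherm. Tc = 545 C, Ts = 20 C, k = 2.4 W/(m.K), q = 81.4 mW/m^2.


T_Curie - T_surf = 545 - 20 = 525 C
Convert q to W/m^2: 81.4 mW/m^2 = 0.0814 W/m^2
d = 525 * 2.4 / 0.0814 = 15479.12 m

15479.12


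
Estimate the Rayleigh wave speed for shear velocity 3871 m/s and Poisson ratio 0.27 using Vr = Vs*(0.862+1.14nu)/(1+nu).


Numerator factor = 0.862 + 1.14*0.27 = 1.1698
Denominator = 1 + 0.27 = 1.27
Vr = 3871 * 1.1698 / 1.27 = 3565.59 m/s

3565.59


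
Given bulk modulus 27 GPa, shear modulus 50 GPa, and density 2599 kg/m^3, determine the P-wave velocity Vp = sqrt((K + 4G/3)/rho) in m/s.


First compute the effective modulus:
K + 4G/3 = 27e9 + 4*50e9/3 = 93666666666.67 Pa
Then divide by density:
93666666666.67 / 2599 = 36039502.3727 Pa/(kg/m^3)
Take the square root:
Vp = sqrt(36039502.3727) = 6003.29 m/s

6003.29


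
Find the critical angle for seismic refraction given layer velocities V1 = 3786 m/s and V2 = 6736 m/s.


V1/V2 = 3786/6736 = 0.562055
theta_c = arcsin(0.562055) = 34.198 degrees

34.198


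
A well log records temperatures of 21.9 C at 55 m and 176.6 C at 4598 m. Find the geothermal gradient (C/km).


dT = 176.6 - 21.9 = 154.7 C
dz = 4598 - 55 = 4543 m
gradient = dT/dz * 1000 = 154.7/4543 * 1000 = 34.0524 C/km

34.0524


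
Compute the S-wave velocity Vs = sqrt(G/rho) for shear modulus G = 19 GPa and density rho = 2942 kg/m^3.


Convert G to Pa: G = 19e9 Pa
Compute G/rho = 19e9 / 2942 = 6458191.7063
Vs = sqrt(6458191.7063) = 2541.3 m/s

2541.3


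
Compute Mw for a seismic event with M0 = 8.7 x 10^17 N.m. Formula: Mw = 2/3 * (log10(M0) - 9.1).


log10(M0) = log10(8.7 x 10^17) = 17.9395
Mw = 2/3 * (17.9395 - 9.1)
= 2/3 * 8.8395
= 5.89

5.89


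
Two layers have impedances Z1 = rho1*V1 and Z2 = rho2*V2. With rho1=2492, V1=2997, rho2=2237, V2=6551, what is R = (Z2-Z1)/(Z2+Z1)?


Z1 = 2492 * 2997 = 7468524
Z2 = 2237 * 6551 = 14654587
R = (14654587 - 7468524) / (14654587 + 7468524) = 7186063 / 22123111 = 0.3248

0.3248


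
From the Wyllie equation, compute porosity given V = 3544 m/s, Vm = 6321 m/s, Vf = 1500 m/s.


1/V - 1/Vm = 1/3544 - 1/6321 = 0.00012396
1/Vf - 1/Vm = 1/1500 - 1/6321 = 0.00050846
phi = 0.00012396 / 0.00050846 = 0.2438

0.2438


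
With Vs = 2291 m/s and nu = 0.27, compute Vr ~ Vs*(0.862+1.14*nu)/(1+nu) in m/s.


Numerator factor = 0.862 + 1.14*0.27 = 1.1698
Denominator = 1 + 0.27 = 1.27
Vr = 2291 * 1.1698 / 1.27 = 2110.25 m/s

2110.25


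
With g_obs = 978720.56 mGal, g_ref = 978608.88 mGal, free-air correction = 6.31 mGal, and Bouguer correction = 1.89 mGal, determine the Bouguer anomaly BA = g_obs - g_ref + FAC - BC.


BA = g_obs - g_ref + FAC - BC
= 978720.56 - 978608.88 + 6.31 - 1.89
= 116.1 mGal

116.1


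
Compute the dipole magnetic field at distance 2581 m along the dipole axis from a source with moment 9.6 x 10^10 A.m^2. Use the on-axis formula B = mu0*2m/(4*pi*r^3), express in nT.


m = 9.6 x 10^10 = 96000000000 A.m^2
2m = 192000000000 A.m^2
r^3 = 2581^3 = 17193488941
B = (4pi*10^-7) * 192000000000 / (4*pi * 17193488941) * 1e9
= 241274.315796 / 216059754186.49 * 1e9
= 1116.7018 nT

1116.7018


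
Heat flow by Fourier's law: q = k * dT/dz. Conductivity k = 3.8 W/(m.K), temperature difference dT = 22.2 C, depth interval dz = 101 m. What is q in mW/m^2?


q = k * dT / dz * 1000
= 3.8 * 22.2 / 101 * 1000
= 0.835248 * 1000
= 835.2475 mW/m^2

835.2475


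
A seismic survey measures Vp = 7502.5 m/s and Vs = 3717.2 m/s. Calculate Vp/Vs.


Vp/Vs = 7502.5 / 3717.2
= 2.0183

2.0183


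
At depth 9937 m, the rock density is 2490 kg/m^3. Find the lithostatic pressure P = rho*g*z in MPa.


P = rho * g * z / 1e6
= 2490 * 9.81 * 9937 / 1e6
= 242730105.3 / 1e6
= 242.7301 MPa

242.7301


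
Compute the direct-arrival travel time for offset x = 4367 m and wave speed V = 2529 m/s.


t = x / V
= 4367 / 2529
= 1.7268 s

1.7268


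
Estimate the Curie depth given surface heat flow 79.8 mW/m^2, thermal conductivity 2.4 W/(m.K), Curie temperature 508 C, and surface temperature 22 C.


T_Curie - T_surf = 508 - 22 = 486 C
Convert q to W/m^2: 79.8 mW/m^2 = 0.0798 W/m^2
d = 486 * 2.4 / 0.0798 = 14616.54 m

14616.54


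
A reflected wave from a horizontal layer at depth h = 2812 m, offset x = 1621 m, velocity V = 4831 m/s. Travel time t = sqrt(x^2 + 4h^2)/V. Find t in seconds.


x^2 + 4h^2 = 1621^2 + 4*2812^2 = 2627641 + 31629376 = 34257017
sqrt(34257017) = 5852.9494
t = 5852.9494 / 4831 = 1.2115 s

1.2115


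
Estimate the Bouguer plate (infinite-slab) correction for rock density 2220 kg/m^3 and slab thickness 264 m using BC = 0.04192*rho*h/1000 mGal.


BC = 0.04192 * rho * h / 1000
= 0.04192 * 2220 * 264 / 1000
= 24.5685 mGal

24.5685


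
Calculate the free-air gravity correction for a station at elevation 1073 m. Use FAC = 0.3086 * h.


FAC = 0.3086 * h
= 0.3086 * 1073
= 331.1278 mGal

331.1278


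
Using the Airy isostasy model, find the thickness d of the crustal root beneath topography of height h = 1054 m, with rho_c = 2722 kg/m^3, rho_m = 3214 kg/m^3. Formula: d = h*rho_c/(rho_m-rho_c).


rho_m - rho_c = 3214 - 2722 = 492
d = 1054 * 2722 / 492
= 2868988 / 492
= 5831.28 m

5831.28


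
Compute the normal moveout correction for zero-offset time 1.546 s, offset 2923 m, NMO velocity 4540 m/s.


x/Vnmo = 2923/4540 = 0.643833
(x/Vnmo)^2 = 0.41452
t0^2 = 2.390116
sqrt(2.390116 + 0.41452) = 1.674705
dt = 1.674705 - 1.546 = 0.128705

0.128705


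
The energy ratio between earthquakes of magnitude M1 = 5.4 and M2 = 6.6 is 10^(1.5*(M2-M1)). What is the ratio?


M2 - M1 = 6.6 - 5.4 = 1.2
1.5 * 1.2 = 1.8
ratio = 10^1.8 = 63.1

63.1


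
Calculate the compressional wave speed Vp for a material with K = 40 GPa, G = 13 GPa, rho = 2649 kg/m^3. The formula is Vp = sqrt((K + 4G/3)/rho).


First compute the effective modulus:
K + 4G/3 = 40e9 + 4*13e9/3 = 57333333333.33 Pa
Then divide by density:
57333333333.33 / 2649 = 21643387.4418 Pa/(kg/m^3)
Take the square root:
Vp = sqrt(21643387.4418) = 4652.25 m/s

4652.25


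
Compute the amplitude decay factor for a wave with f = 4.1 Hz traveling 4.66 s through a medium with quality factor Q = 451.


pi*f*t/Q = pi*4.1*4.66/451 = 0.133089
A/A0 = exp(-0.133089) = 0.875387

0.875387


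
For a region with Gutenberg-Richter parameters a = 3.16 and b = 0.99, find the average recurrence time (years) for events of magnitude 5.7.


log10(N) = 3.16 - 0.99*5.7 = -2.483
N = 10^-2.483 = 0.003289
T = 1/N = 1/0.003289 = 304.0885 years

304.0885


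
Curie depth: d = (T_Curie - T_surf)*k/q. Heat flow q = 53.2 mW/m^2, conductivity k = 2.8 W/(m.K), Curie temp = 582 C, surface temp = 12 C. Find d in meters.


T_Curie - T_surf = 582 - 12 = 570 C
Convert q to W/m^2: 53.2 mW/m^2 = 0.0532 W/m^2
d = 570 * 2.8 / 0.0532 = 30000.0 m

30000.0
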